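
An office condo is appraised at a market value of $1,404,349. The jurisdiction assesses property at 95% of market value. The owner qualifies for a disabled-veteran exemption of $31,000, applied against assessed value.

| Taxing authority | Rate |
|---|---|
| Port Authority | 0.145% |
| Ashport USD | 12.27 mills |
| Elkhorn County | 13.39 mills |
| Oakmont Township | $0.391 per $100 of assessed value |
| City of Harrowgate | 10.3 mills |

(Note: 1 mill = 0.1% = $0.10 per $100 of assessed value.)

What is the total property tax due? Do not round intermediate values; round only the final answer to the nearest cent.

$53,845.40

Assessed value = $1,404,349 × 0.95 = $1,334,131.55
Taxable value = $1,334,131.55 − $31,000 = $1,303,131.55
Port Authority: $1,303,131.55 × 0.00145 = $1,889.5407475
Ashport USD: $1,303,131.55 × 0.01227 = $15,989.4241185
Elkhorn County: $1,303,131.55 × 0.01339 = $17,448.9314545
Oakmont Township: $1,303,131.55 × 0.00391 = $5,095.2443605
City of Harrowgate: $1,303,131.55 × 0.0103 = $13,422.254965
Total = $53,845.395646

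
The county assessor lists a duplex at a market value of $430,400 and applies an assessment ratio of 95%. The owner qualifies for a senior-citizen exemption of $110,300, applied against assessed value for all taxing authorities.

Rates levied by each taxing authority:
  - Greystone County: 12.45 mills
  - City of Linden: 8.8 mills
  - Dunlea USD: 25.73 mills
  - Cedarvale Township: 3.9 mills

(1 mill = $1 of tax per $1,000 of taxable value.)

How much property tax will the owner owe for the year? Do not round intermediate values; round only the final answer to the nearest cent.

$15,191.75

Assessed value = $430,400 × 0.95 = $408,880
Taxable value = $408,880 − $110,300 = $298,580
Greystone County: $298,580 × 0.01245 = $3,717.321
City of Linden: $298,580 × 0.0088 = $2,627.504
Dunlea USD: $298,580 × 0.02573 = $7,682.4634
Cedarvale Township: $298,580 × 0.0039 = $1,164.462
Total = $3,717.321 + $2,627.504 + $7,682.4634 + $1,164.462 = $15,191.7504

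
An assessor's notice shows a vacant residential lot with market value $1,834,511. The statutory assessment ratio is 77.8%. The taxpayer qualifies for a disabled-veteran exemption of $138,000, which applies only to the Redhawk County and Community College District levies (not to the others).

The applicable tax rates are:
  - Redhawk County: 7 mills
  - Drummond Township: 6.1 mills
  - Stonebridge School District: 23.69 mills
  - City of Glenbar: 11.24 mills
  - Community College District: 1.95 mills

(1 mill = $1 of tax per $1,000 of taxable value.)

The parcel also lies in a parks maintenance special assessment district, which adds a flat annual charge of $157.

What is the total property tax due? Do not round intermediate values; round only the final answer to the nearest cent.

$70,255.83

Assessed value = $1,834,511 × 0.778 = $1,427,249.558
Redhawk County: ($1,427,249.558 − $138,000) × 0.007 = $1,289,249.558 × 0.007 = $9,024.746906
Drummond Township: $1,427,249.558 × 0.0061 = $8,706.2223038
Stonebridge School District: $1,427,249.558 × 0.02369 = $33,811.54202902
City of Glenbar: $1,427,249.558 × 0.01124 = $16,042.28503192
Community College District: ($1,427,249.558 − $138,000) × 0.00195 = $1,289,249.558 × 0.00195 = $2,514.0366381
Levies subtotal = $70,098.83290884
Total = $70,098.83290884 + $157 = $70,255.83290884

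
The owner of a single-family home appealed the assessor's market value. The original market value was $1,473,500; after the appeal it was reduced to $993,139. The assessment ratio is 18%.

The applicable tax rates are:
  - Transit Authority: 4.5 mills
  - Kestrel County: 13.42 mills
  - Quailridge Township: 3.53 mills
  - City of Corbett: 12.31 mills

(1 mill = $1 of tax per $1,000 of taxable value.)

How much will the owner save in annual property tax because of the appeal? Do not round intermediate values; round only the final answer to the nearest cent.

Old assessed value = $1,473,500 × 0.18 = $265,230
New assessed value = $993,139 × 0.18 = $178,765.02
Combined rate = 0.0045 + 0.01342 + 0.00353 + 0.01231 = 0.03376
Old tax = $265,230 × 0.03376 = $8,954.1648
New tax = $178,765.02 × 0.03376 = $6,035.1070752
Reduction = $8,954.1648 − $6,035.1070752 = $2,919.0577248

$2,919.06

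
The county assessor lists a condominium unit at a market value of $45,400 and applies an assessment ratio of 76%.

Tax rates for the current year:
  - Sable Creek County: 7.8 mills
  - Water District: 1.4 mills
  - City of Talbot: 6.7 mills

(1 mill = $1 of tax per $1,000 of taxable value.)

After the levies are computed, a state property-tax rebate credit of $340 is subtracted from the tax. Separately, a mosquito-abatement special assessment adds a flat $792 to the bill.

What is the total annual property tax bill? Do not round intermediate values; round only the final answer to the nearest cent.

Assessed value = $45,400 × 0.76 = $34,504
Sable Creek County: $34,504 × 0.0078 = $269.1312
Water District: $34,504 × 0.0014 = $48.3056
City of Talbot: $34,504 × 0.0067 = $231.1768
Levies subtotal = $548.6136
After credit = $548.6136 − $340 = $208.6136
Total = $208.6136 + $792 = $1,000.6136

$1,000.61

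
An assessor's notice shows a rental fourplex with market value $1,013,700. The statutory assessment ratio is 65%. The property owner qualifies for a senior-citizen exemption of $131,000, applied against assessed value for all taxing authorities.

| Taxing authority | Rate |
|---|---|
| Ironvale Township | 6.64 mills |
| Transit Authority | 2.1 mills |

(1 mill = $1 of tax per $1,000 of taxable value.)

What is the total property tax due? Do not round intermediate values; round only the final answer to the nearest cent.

Assessed value = $1,013,700 × 0.65 = $658,905
Taxable value = $658,905 − $131,000 = $527,905
Ironvale Township: $527,905 × 0.00664 = $3,505.2892
Transit Authority: $527,905 × 0.0021 = $1,108.6005
Total = $3,505.2892 + $1,108.6005 = $4,613.8897

$4,613.89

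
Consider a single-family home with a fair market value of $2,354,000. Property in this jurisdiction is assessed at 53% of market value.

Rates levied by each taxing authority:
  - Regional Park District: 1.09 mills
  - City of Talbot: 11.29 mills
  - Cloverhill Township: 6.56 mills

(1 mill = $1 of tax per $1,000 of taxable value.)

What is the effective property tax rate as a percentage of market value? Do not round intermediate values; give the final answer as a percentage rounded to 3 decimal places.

Assessed value = $2,354,000 × 0.53 = $1,247,620
Regional Park District: $1,247,620 × 0.00109 = $1,359.9058
City of Talbot: $1,247,620 × 0.01129 = $14,085.6298
Cloverhill Township: $1,247,620 × 0.00656 = $8,184.3872
Total tax = $23,629.9228
Effective rate = $23,629.9228 ÷ $2,354,000 = 1.004% of market value

1.004%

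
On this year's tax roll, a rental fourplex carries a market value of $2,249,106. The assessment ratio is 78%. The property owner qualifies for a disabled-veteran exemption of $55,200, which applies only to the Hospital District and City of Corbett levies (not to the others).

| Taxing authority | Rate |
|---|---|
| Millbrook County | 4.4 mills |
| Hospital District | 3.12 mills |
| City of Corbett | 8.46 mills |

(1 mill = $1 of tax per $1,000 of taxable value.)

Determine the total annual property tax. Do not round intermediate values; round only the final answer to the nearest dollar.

Assessed value = $2,249,106 × 0.78 = $1,754,302.68
Millbrook County: $1,754,302.68 × 0.0044 = $7,718.931792
Hospital District: ($1,754,302.68 − $55,200) × 0.00312 = $1,699,102.68 × 0.00312 = $5,301.2003616
City of Corbett: ($1,754,302.68 − $55,200) × 0.00846 = $1,699,102.68 × 0.00846 = $14,374.4086728
Total = $27,394.5408264

$27,395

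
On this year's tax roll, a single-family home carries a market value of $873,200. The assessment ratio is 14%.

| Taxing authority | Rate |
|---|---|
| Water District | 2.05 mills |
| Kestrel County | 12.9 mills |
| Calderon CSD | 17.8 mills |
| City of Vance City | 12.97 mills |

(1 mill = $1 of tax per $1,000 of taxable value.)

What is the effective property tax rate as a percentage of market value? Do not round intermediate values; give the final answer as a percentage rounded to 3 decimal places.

Assessed value = $873,200 × 0.14 = $122,248
Water District: $122,248 × 0.00205 = $250.6084
Kestrel County: $122,248 × 0.0129 = $1,576.9992
Calderon CSD: $122,248 × 0.0178 = $2,176.0144
City of Vance City: $122,248 × 0.01297 = $1,585.55656
Total tax = $5,589.17856
Effective rate = $5,589.17856 ÷ $873,200 = 0.640% of market value

0.640%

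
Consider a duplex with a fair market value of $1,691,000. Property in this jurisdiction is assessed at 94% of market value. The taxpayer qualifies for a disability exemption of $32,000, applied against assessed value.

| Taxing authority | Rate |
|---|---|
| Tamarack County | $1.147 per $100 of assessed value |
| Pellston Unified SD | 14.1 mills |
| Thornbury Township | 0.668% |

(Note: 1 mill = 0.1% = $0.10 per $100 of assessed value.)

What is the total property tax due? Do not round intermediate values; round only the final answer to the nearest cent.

$50,230.67

Assessed value = $1,691,000 × 0.94 = $1,589,540
Taxable value = $1,589,540 − $32,000 = $1,557,540
Tamarack County: $1,557,540 × 0.01147 = $17,864.9838
Pellston Unified SD: $1,557,540 × 0.0141 = $21,961.314
Thornbury Township: $1,557,540 × 0.00668 = $10,404.3672
Total = $50,230.665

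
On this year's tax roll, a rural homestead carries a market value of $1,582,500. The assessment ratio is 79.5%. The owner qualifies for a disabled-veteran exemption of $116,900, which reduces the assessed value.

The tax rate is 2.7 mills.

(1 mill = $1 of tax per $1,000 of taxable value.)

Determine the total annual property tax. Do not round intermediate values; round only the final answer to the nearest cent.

$3,081.21

Assessed value = $1,582,500 × 0.795 = $1,258,087.5
Taxable value = $1,258,087.5 − $116,900 = $1,141,187.5
Tax = $1,141,187.5 × 0.0027 = $3,081.20625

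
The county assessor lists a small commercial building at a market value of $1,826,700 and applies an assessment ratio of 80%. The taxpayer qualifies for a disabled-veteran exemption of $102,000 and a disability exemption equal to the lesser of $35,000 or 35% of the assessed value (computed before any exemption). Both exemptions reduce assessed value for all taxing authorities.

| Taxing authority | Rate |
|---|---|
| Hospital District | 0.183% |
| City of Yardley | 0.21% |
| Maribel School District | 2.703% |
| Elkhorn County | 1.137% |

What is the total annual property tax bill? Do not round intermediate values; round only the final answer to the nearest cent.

Assessed value = $1,826,700 × 0.8 = $1,461,360
Disability exemption = min($35,000, 35% × $1,461,360) = min($35,000, $511,476) = $35,000 (dollar cap binds)
Taxable value = $1,461,360 − $102,000 − $35,000 = $1,324,360
Hospital District: $1,324,360 × 0.00183 = $2,423.5788
City of Yardley: $1,324,360 × 0.0021 = $2,781.156
Maribel School District: $1,324,360 × 0.02703 = $35,797.4508
Elkhorn County: $1,324,360 × 0.01137 = $15,057.9732
Total = $56,060.1588

$56,060.16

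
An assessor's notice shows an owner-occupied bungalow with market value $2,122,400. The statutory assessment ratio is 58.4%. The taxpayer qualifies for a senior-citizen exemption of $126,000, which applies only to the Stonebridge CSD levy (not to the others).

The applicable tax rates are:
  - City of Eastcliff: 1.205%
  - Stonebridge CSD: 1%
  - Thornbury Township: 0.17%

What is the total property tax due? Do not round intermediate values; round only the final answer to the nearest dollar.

Assessed value = $2,122,400 × 0.584 = $1,239,481.6
City of Eastcliff: $1,239,481.6 × 0.01205 = $14,935.75328
Stonebridge CSD: ($1,239,481.6 − $126,000) × 0.01 = $1,113,481.6 × 0.01 = $11,134.816
Thornbury Township: $1,239,481.6 × 0.0017 = $2,107.11872
Total = $28,177.688

$28,178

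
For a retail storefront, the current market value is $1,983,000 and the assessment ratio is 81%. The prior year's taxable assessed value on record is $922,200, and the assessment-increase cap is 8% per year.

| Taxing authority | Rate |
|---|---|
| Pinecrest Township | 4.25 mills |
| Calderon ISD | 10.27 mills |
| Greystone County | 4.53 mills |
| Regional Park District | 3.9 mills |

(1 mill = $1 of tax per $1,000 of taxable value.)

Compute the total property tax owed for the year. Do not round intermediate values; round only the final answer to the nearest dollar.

Uncapped assessed value = $1,983,000 × 0.81 = $1,606,230
Cap limit = $922,200 × 1.08 = $995,976
Taxable assessed value = min($1,606,230, $995,976) = $995,976 (cap binds)
Pinecrest Township: $995,976 × 0.00425 = $4,232.898
Calderon ISD: $995,976 × 0.01027 = $10,228.67352
Greystone County: $995,976 × 0.00453 = $4,511.77128
Regional Park District: $995,976 × 0.0039 = $3,884.3064
Total = $22,857.6492

$22,858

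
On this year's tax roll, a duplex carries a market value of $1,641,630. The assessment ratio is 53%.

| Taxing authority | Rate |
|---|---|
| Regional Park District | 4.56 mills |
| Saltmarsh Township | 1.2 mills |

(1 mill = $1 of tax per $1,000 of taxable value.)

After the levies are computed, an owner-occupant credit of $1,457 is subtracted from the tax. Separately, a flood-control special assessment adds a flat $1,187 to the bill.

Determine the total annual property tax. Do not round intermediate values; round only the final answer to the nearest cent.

Assessed value = $1,641,630 × 0.53 = $870,063.9
Regional Park District: $870,063.9 × 0.00456 = $3,967.491384
Saltmarsh Township: $870,063.9 × 0.0012 = $1,044.07668
Levies subtotal = $5,011.568064
After credit = $5,011.568064 − $1,457 = $3,554.568064
Total = $3,554.568064 + $1,187 = $4,741.568064

$4,741.57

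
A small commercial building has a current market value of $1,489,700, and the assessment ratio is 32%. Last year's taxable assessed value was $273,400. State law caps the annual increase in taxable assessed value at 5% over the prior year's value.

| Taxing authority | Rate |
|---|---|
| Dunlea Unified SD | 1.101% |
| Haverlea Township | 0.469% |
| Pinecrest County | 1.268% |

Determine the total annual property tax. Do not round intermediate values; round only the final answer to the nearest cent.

Uncapped assessed value = $1,489,700 × 0.32 = $476,704
Cap limit = $273,400 × 1.05 = $287,070
Taxable assessed value = min($476,704, $287,070) = $287,070 (cap binds)
Dunlea Unified SD: $287,070 × 0.01101 = $3,160.6407
Haverlea Township: $287,070 × 0.00469 = $1,346.3583
Pinecrest County: $287,070 × 0.01268 = $3,640.0476
Total = $8,147.0466

$8,147.05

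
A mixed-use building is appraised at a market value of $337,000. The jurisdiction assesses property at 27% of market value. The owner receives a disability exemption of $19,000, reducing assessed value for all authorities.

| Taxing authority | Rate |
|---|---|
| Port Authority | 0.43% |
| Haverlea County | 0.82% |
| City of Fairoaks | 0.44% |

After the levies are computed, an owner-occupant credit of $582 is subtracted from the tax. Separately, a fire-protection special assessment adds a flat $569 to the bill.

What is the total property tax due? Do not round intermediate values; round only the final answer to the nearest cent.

Assessed value = $337,000 × 0.27 = $90,990
Taxable value = $90,990 − $19,000 = $71,990
Port Authority: $71,990 × 0.0043 = $309.557
Haverlea County: $71,990 × 0.0082 = $590.318
City of Fairoaks: $71,990 × 0.0044 = $316.756
Levies subtotal = $1,216.631
After credit = $1,216.631 − $582 = $634.631
Total = $634.631 + $569 = $1,203.631

$1,203.63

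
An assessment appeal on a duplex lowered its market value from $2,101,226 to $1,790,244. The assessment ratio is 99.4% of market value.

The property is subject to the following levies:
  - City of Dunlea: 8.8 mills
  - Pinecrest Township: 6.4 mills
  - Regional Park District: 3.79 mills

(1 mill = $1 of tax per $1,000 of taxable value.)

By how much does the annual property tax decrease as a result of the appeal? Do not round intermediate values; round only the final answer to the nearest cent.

Old assessed value = $2,101,226 × 0.994 = $2,088,618.644
New assessed value = $1,790,244 × 0.994 = $1,779,502.536
Combined rate = 0.0088 + 0.0064 + 0.00379 = 0.01899
Old tax = $2,088,618.644 × 0.01899 = $39,662.86804956
New tax = $1,779,502.536 × 0.01899 = $33,792.75315864
Reduction = $39,662.86804956 − $33,792.75315864 = $5,870.11489092

$5,870.11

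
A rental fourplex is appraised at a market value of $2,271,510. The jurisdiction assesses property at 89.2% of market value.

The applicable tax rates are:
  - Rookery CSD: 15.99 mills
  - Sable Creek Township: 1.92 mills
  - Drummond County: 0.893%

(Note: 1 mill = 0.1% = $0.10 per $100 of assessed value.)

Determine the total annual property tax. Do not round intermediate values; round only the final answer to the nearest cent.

Assessed value = $2,271,510 × 0.892 = $2,026,186.92
Rookery CSD: $2,026,186.92 × 0.01599 = $32,398.7288508
Sable Creek Township: $2,026,186.92 × 0.00192 = $3,890.2788864
Drummond County: $2,026,186.92 × 0.00893 = $18,093.8491956
Total = $54,382.8569328

$54,382.86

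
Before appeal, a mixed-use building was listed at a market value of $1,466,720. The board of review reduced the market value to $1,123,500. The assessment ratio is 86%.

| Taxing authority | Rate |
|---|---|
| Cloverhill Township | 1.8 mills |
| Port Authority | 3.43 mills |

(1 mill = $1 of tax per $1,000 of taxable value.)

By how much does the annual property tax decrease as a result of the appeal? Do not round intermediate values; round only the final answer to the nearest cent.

Old assessed value = $1,466,720 × 0.86 = $1,261,379.2
New assessed value = $1,123,500 × 0.86 = $966,210
Combined rate = 0.0018 + 0.00343 = 0.00523
Old tax = $1,261,379.2 × 0.00523 = $6,597.013216
New tax = $966,210 × 0.00523 = $5,053.2783
Reduction = $6,597.013216 − $5,053.2783 = $1,543.734916

$1,543.73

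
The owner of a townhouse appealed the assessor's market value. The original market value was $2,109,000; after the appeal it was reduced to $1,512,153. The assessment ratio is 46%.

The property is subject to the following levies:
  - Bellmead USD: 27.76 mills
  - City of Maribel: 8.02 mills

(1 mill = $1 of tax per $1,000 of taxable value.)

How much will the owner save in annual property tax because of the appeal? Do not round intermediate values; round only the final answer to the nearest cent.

$9,823.39

Old assessed value = $2,109,000 × 0.46 = $970,140
New assessed value = $1,512,153 × 0.46 = $695,590.38
Combined rate = 0.02776 + 0.00802 = 0.03578
Old tax = $970,140 × 0.03578 = $34,711.6092
New tax = $695,590.38 × 0.03578 = $24,888.2237964
Reduction = $34,711.6092 − $24,888.2237964 = $9,823.3854036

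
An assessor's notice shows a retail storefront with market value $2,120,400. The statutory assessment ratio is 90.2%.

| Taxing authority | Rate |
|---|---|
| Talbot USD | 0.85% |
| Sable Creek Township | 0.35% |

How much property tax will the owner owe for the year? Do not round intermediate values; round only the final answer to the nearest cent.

Assessed value = $2,120,400 × 0.902 = $1,912,600.8
Talbot USD: $1,912,600.8 × 0.0085 = $16,257.1068
Sable Creek Township: $1,912,600.8 × 0.0035 = $6,694.1028
Total = $16,257.1068 + $6,694.1028 = $22,951.2096

$22,951.21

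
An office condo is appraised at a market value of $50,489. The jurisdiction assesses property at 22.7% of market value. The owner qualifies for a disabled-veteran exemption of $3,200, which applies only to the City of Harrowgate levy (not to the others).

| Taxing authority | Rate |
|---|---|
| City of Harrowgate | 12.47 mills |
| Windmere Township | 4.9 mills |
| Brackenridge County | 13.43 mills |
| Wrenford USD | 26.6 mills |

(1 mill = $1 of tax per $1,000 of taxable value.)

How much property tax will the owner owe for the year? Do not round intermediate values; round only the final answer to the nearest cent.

$617.96

Assessed value = $50,489 × 0.227 = $11,461.003
City of Harrowgate: ($11,461.003 − $3,200) × 0.01247 = $8,261.003 × 0.01247 = $103.01470741
Windmere Township: $11,461.003 × 0.0049 = $56.1589147
Brackenridge County: $11,461.003 × 0.01343 = $153.92127029
Wrenford USD: $11,461.003 × 0.0266 = $304.8626798
Total = $617.9575722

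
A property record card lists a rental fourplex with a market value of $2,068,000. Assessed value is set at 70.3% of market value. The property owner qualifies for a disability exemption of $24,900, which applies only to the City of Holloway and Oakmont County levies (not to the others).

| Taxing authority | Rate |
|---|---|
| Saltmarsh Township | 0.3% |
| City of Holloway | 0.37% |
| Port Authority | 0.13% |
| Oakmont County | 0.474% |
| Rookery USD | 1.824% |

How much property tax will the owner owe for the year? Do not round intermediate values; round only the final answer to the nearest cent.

$44,828.69

Assessed value = $2,068,000 × 0.703 = $1,453,804
Saltmarsh Township: $1,453,804 × 0.003 = $4,361.412
City of Holloway: ($1,453,804 − $24,900) × 0.0037 = $1,428,904 × 0.0037 = $5,286.9448
Port Authority: $1,453,804 × 0.0013 = $1,889.9452
Oakmont County: ($1,453,804 − $24,900) × 0.00474 = $1,428,904 × 0.00474 = $6,773.00496
Rookery USD: $1,453,804 × 0.01824 = $26,517.38496
Total = $44,828.69192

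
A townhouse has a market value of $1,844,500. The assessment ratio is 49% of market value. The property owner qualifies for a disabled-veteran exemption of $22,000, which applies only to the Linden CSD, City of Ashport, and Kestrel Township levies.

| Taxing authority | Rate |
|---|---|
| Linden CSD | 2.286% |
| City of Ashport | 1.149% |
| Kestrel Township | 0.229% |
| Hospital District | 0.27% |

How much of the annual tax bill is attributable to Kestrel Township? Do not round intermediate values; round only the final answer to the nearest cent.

Assessed value = $1,844,500 × 0.49 = $903,805
Kestrel Township taxable value = $903,805 − $22,000 = $881,805
Kestrel Township levy = $881,805 × 0.00229 = $2,019.33345

$2,019.33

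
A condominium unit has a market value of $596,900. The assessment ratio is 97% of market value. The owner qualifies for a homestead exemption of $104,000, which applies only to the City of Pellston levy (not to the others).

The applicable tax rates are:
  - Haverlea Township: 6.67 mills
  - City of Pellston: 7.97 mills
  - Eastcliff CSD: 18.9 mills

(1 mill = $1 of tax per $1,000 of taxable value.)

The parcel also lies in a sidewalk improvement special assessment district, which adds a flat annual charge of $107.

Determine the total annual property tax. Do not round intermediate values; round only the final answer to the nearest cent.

Assessed value = $596,900 × 0.97 = $578,993
Haverlea Township: $578,993 × 0.00667 = $3,861.88331
City of Pellston: ($578,993 − $104,000) × 0.00797 = $474,993 × 0.00797 = $3,785.69421
Eastcliff CSD: $578,993 × 0.0189 = $10,942.9677
Levies subtotal = $18,590.54522
Total = $18,590.54522 + $107 = $18,697.54522

$18,697.55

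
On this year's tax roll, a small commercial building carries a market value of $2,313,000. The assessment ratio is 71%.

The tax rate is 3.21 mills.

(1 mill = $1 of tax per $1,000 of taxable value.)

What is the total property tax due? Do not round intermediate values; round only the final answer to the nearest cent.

Assessed value = $2,313,000 × 0.71 = $1,642,230
Tax = $1,642,230 × 0.00321 = $5,271.5583

$5,271.56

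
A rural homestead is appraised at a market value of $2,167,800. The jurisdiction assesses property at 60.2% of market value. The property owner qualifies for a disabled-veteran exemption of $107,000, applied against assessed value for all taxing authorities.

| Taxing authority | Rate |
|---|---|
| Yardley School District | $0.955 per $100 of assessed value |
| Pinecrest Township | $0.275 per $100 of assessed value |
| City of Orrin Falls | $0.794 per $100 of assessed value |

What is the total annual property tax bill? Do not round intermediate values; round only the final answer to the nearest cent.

Assessed value = $2,167,800 × 0.602 = $1,305,015.6
Taxable value = $1,305,015.6 − $107,000 = $1,198,015.6
Yardley School District: $1,198,015.6 × 0.00955 = $11,441.04898
Pinecrest Township: $1,198,015.6 × 0.00275 = $3,294.5429
City of Orrin Falls: $1,198,015.6 × 0.00794 = $9,512.243864
Total = $11,441.04898 + $3,294.5429 + $9,512.243864 = $24,247.835744

$24,247.84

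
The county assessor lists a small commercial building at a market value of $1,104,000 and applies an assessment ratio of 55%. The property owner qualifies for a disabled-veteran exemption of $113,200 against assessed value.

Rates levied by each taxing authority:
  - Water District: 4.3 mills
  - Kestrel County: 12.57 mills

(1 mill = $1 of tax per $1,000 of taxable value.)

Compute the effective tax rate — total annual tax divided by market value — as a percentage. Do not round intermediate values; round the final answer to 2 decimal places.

0.75%

Assessed value = $1,104,000 × 0.55 = $607,200
Taxable value = $607,200 − $113,200 = $494,000
Water District: $494,000 × 0.0043 = $2,124.2
Kestrel County: $494,000 × 0.01257 = $6,209.58
Total tax = $8,333.78
Effective rate = $8,333.78 ÷ $1,104,000 = 0.75% of market value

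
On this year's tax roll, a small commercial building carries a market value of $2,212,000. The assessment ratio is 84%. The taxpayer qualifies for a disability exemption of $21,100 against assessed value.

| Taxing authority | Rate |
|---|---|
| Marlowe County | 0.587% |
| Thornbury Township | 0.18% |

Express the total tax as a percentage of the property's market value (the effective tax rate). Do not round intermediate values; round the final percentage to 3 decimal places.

Assessed value = $2,212,000 × 0.84 = $1,858,080
Taxable value = $1,858,080 − $21,100 = $1,836,980
Marlowe County: $1,836,980 × 0.00587 = $10,783.0726
Thornbury Township: $1,836,980 × 0.0018 = $3,306.564
Total tax = $14,089.6366
Effective rate = $14,089.6366 ÷ $2,212,000 = 0.637% of market value

0.637%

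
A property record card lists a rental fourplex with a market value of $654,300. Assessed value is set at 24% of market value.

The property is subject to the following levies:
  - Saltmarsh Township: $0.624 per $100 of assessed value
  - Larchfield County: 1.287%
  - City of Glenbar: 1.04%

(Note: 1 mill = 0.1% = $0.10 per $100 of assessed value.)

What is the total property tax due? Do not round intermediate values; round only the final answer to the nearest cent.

Assessed value = $654,300 × 0.24 = $157,032
Saltmarsh Township: $157,032 × 0.00624 = $979.87968
Larchfield County: $157,032 × 0.01287 = $2,021.00184
City of Glenbar: $157,032 × 0.0104 = $1,633.1328
Total = $4,634.01432

$4,634.01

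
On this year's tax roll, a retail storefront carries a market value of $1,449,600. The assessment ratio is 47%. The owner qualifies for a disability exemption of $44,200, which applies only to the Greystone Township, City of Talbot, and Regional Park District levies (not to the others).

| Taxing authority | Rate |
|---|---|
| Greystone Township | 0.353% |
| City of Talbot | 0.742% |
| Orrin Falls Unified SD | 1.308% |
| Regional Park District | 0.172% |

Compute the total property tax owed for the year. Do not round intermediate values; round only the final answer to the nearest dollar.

$16,984

Assessed value = $1,449,600 × 0.47 = $681,312
Greystone Township: ($681,312 − $44,200) × 0.00353 = $637,112 × 0.00353 = $2,249.00536
City of Talbot: ($681,312 − $44,200) × 0.00742 = $637,112 × 0.00742 = $4,727.37104
Orrin Falls Unified SD: $681,312 × 0.01308 = $8,911.56096
Regional Park District: ($681,312 − $44,200) × 0.00172 = $637,112 × 0.00172 = $1,095.83264
Total = $16,983.77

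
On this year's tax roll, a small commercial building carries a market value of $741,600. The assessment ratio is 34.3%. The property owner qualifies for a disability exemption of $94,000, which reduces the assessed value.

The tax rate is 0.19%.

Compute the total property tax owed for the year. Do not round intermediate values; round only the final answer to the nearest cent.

$304.70

Assessed value = $741,600 × 0.343 = $254,368.8
Taxable value = $254,368.8 − $94,000 = $160,368.8
Tax = $160,368.8 × 0.0019 = $304.70072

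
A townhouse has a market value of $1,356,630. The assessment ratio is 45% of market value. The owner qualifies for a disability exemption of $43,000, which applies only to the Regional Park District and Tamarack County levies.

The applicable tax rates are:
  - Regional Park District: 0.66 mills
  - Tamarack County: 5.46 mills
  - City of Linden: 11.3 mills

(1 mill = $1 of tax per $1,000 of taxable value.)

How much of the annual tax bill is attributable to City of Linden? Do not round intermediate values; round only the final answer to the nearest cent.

Assessed value = $1,356,630 × 0.45 = $610,483.5
City of Linden taxable value = $610,483.5 (exemption does not apply)
City of Linden levy = $610,483.5 × 0.0113 = $6,898.46355

$6,898.46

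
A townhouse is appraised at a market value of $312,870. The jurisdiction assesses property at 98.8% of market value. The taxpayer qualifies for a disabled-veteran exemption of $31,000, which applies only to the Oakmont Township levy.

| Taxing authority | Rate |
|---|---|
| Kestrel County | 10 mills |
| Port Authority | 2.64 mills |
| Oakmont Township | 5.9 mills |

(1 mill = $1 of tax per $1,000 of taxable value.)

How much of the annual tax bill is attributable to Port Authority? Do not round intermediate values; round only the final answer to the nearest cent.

$816.07

Assessed value = $312,870 × 0.988 = $309,115.56
Port Authority taxable value = $309,115.56 (exemption does not apply)
Port Authority levy = $309,115.56 × 0.00264 = $816.0650784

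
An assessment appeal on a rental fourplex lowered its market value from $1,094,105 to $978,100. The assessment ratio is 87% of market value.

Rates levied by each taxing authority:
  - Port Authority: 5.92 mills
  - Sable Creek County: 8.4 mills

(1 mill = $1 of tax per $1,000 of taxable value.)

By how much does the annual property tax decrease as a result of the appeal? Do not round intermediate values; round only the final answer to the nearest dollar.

Old assessed value = $1,094,105 × 0.87 = $951,871.35
New assessed value = $978,100 × 0.87 = $850,947
Combined rate = 0.00592 + 0.0084 = 0.01432
Old tax = $951,871.35 × 0.01432 = $13,630.797732
New tax = $850,947 × 0.01432 = $12,185.56104
Reduction = $13,630.797732 − $12,185.56104 = $1,445.236692

$1,445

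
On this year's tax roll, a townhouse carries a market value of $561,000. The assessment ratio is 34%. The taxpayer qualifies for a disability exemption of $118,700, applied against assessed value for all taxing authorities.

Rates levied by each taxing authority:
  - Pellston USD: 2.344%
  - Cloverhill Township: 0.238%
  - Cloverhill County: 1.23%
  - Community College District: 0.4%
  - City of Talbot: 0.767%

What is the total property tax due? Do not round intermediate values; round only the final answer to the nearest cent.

Assessed value = $561,000 × 0.34 = $190,740
Taxable value = $190,740 − $118,700 = $72,040
Pellston USD: $72,040 × 0.02344 = $1,688.6176
Cloverhill Township: $72,040 × 0.00238 = $171.4552
Cloverhill County: $72,040 × 0.0123 = $886.092
Community College District: $72,040 × 0.004 = $288.16
City of Talbot: $72,040 × 0.00767 = $552.5468
Total = $1,688.6176 + $171.4552 + $886.092 + $288.16 + $552.5468 = $3,586.8716

$3,586.87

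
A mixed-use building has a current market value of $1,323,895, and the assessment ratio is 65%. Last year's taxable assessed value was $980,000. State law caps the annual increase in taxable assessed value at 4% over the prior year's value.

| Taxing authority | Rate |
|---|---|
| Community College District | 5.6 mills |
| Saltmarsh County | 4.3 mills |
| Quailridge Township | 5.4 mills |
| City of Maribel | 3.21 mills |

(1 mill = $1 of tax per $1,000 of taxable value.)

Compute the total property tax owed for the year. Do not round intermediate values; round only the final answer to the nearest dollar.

Uncapped assessed value = $1,323,895 × 0.65 = $860,531.75
Cap limit = $980,000 × 1.04 = $1,019,200
Taxable assessed value = min($860,531.75, $1,019,200) = $860,531.75 (cap does not bind)
Community College District: $860,531.75 × 0.0056 = $4,818.9778
Saltmarsh County: $860,531.75 × 0.0043 = $3,700.286525
Quailridge Township: $860,531.75 × 0.0054 = $4,646.87145
City of Maribel: $860,531.75 × 0.00321 = $2,762.3069175
Total = $15,928.4426925

$15,928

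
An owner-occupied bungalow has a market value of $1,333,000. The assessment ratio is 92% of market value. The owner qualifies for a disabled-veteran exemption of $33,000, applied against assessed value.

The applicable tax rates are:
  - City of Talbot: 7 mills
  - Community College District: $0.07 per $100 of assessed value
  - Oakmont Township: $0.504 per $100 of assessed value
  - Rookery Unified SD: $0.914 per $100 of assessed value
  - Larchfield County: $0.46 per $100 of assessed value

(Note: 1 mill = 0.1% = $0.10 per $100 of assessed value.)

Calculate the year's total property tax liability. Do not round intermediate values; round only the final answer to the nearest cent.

Assessed value = $1,333,000 × 0.92 = $1,226,360
Taxable value = $1,226,360 − $33,000 = $1,193,360
City of Talbot: $1,193,360 × 0.007 = $8,353.52
Community College District: $1,193,360 × 0.0007 = $835.352
Oakmont Township: $1,193,360 × 0.00504 = $6,014.5344
Rookery Unified SD: $1,193,360 × 0.00914 = $10,907.3104
Larchfield County: $1,193,360 × 0.0046 = $5,489.456
Total = $31,600.1728

$31,600.17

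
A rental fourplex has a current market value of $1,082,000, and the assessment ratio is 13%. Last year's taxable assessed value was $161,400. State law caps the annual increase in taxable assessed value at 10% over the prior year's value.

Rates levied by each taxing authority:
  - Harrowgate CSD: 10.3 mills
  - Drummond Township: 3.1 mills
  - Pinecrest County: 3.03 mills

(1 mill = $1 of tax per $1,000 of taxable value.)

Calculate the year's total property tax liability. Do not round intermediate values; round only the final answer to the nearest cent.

Uncapped assessed value = $1,082,000 × 0.13 = $140,660
Cap limit = $161,400 × 1.1 = $177,540
Taxable assessed value = min($140,660, $177,540) = $140,660 (cap does not bind)
Harrowgate CSD: $140,660 × 0.0103 = $1,448.798
Drummond Township: $140,660 × 0.0031 = $436.046
Pinecrest County: $140,660 × 0.00303 = $426.1998
Total = $2,311.0438

$2,311.04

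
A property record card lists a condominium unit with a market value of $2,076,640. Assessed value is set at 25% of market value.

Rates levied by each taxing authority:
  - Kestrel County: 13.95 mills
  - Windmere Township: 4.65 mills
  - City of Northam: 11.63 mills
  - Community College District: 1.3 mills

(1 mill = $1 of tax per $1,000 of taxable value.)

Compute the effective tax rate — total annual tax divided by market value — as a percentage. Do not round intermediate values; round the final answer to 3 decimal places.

0.788%

Assessed value = $2,076,640 × 0.25 = $519,160
Kestrel County: $519,160 × 0.01395 = $7,242.282
Windmere Township: $519,160 × 0.00465 = $2,414.094
City of Northam: $519,160 × 0.01163 = $6,037.8308
Community College District: $519,160 × 0.0013 = $674.908
Total tax = $16,369.1148
Effective rate = $16,369.1148 ÷ $2,076,640 = 0.788% of market value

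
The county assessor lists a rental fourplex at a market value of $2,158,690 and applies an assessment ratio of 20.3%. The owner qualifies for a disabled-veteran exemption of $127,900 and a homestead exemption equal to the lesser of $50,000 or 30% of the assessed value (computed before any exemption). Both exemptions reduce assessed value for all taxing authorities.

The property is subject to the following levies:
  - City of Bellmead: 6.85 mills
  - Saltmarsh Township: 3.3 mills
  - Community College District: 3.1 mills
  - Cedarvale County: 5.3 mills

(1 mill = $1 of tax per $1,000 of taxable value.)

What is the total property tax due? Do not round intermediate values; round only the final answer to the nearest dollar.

Assessed value = $2,158,690 × 0.203 = $438,214.07
Homestead exemption = min($50,000, 30% × $438,214.07) = min($50,000, $131,464.221) = $50,000 (dollar cap binds)
Taxable value = $438,214.07 − $127,900 − $50,000 = $260,314.07
City of Bellmead: $260,314.07 × 0.00685 = $1,783.1513795
Saltmarsh Township: $260,314.07 × 0.0033 = $859.036431
Community College District: $260,314.07 × 0.0031 = $806.973617
Cedarvale County: $260,314.07 × 0.0053 = $1,379.664571
Total = $4,828.8259985

$4,829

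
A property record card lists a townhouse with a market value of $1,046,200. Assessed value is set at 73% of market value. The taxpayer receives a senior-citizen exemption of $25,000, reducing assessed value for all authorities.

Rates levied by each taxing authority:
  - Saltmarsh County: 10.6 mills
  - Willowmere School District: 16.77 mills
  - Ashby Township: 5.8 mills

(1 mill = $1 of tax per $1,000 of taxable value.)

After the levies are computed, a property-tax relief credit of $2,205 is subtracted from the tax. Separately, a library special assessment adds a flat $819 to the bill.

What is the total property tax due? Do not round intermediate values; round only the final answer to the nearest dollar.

Assessed value = $1,046,200 × 0.73 = $763,726
Taxable value = $763,726 − $25,000 = $738,726
Saltmarsh County: $738,726 × 0.0106 = $7,830.4956
Willowmere School District: $738,726 × 0.01677 = $12,388.43502
Ashby Township: $738,726 × 0.0058 = $4,284.6108
Levies subtotal = $24,503.54142
After credit = $24,503.54142 − $2,205 = $22,298.54142
Total = $22,298.54142 + $819 = $23,117.54142

$23,118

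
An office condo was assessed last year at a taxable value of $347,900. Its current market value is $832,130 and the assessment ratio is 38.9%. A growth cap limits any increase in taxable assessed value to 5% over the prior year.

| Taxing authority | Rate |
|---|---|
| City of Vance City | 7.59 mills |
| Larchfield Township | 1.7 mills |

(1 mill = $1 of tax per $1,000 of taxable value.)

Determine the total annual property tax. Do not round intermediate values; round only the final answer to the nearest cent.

Uncapped assessed value = $832,130 × 0.389 = $323,698.57
Cap limit = $347,900 × 1.05 = $365,295
Taxable assessed value = min($323,698.57, $365,295) = $323,698.57 (cap does not bind)
City of Vance City: $323,698.57 × 0.00759 = $2,456.8721463
Larchfield Township: $323,698.57 × 0.0017 = $550.287569
Total = $3,007.1597153

$3,007.16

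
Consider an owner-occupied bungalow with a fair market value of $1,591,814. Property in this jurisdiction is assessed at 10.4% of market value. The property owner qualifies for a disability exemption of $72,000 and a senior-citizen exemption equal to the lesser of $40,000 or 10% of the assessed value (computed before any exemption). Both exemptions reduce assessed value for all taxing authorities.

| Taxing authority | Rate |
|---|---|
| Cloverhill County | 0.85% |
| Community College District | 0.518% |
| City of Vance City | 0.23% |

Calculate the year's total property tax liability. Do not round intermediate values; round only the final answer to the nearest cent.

Assessed value = $1,591,814 × 0.104 = $165,548.656
Senior-citizen exemption = min($40,000, 10% × $165,548.656) = min($40,000, $16,554.8656) = $16,554.8656 (percentage binds)
Taxable value = $165,548.656 − $72,000 − $16,554.8656 = $76,993.7904
Cloverhill County: $76,993.7904 × 0.0085 = $654.4472184
Community College District: $76,993.7904 × 0.00518 = $398.827834272
City of Vance City: $76,993.7904 × 0.0023 = $177.08571792
Total = $1,230.360770592

$1,230.36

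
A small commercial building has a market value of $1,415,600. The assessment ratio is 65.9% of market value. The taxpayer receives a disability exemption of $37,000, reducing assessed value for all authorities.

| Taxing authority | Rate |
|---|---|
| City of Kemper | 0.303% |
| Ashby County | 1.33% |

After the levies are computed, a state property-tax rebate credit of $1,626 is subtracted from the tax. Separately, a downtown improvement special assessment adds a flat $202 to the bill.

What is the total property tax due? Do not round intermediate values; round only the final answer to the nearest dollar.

Assessed value = $1,415,600 × 0.659 = $932,880.4
Taxable value = $932,880.4 − $37,000 = $895,880.4
City of Kemper: $895,880.4 × 0.00303 = $2,714.517612
Ashby County: $895,880.4 × 0.0133 = $11,915.20932
Levies subtotal = $14,629.726932
After credit = $14,629.726932 − $1,626 = $13,003.726932
Total = $13,003.726932 + $202 = $13,205.726932

$13,206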